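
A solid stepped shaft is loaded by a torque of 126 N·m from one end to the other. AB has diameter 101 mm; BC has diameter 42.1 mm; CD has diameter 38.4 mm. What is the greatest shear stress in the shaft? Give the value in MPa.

11.3 MPa

Under the same torque, τ_max = 16T/(πd³) is largest where d is smallest — segment CD (d = 38.4 mm).
τ_max = 16·126.0/(π·(0.0384)³) = 1.133×10^7 Pa.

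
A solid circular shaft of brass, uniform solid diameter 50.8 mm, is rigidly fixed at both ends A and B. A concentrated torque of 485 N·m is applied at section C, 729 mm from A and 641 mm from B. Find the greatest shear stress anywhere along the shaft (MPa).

With uniform GJ and both ends fixed, compatibility θ_AC = θ_CB gives T_A·a = T_B·b, together with T_A + T_B = T₀.
T_A = T₀·b/(a+b) = 485.0·641/1370 = 226.9 N·m; T_B = 258.1 N·m.
τ in each portion: τ_AC = 8.82×10^6 Pa, τ_CB = 1.00×10^7 Pa; maximum is in CB.
τ_max = T_CB·r/J = 258.1·0.0254/6.54×10^-7 = 1.003×10^7 Pa.

10.0 MPa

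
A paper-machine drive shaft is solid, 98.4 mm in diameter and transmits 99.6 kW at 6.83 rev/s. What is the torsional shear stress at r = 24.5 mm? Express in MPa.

ω = 2π·6.83 = 42.91 rad/s, so T = P/ω = 99.6×10³ / 42.91 = 2321 N·m.
J = πd⁴/32 = π(0.0984)⁴/32 = 9.204×10^-6 m⁴.
Shear stress varies linearly with radius: τ = T·r/J = 2321 × 0.0245 / 9.204×10^-6 = 6.178×10^6 Pa.

6.18 MPa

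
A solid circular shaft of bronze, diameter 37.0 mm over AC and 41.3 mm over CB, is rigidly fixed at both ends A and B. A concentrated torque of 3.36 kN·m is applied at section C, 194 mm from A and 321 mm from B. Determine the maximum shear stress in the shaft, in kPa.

Compatibility: T_A·a/J_AC = T_B·b/J_CB with T_A + T_B = T₀.
J_AC = 1.84×10^-7 m⁴, J_CB = 2.86×10^-7 m⁴, so T_A = T₀·(J_AC/a)/((J_AC/a)+(J_CB/b)) = 1734 N·m, T_B = 1626 N·m.
τ in each portion: τ_AC = 1.74×10^8 Pa, τ_CB = 1.18×10^8 Pa; maximum is in AC.
τ_max = T_AC·r/J = 1734·0.0185/1.84×10^-7 = 1.743×10^8 Pa.

174000 kPa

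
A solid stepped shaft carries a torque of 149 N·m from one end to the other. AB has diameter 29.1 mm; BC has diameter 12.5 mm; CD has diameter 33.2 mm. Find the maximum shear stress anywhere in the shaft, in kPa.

389000 kPa

Under the same torque, τ_max = 16T/(πd³) is largest where d is smallest — segment BC (d = 12.5 mm).
τ_max = 16·149.0/(π·(0.0125)³) = 3.885×10^8 Pa.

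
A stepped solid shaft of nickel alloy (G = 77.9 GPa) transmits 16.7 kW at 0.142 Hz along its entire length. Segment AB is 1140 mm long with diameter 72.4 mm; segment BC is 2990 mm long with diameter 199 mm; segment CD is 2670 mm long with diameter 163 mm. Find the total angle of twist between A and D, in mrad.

ω = 2π·0.142 = 0.8922 rad/s, so T = P/ω = 16.7×10³ / 0.8922 = 18720 N·m.
J_AB = π(0.0724)⁴/32 = 2.70×10^-6 m⁴; J_BC = π(0.199)⁴/32 = 1.54×10^-4 m⁴; J_CD = π(0.163)⁴/32 = 6.93×10^-5 m⁴.
θ = (T/G)·Σ L_i/J_i = (18720/77.9×10⁹)·(1.14/2.70×10^-6 + 2.99/1.54×10^-4 + 2.67/6.93×10^-5) = 0.1155 rad.

115 mrad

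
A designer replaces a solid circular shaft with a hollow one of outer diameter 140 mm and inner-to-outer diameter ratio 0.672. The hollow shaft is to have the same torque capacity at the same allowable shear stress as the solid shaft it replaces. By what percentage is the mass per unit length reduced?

Equal τ_max and T ⇒ the solid shaft needs d_s³ = d_o³(1−k⁴), so d_s = 140·(1−0.672⁴)^(1/3) = 129.8 mm.
Area ratio A_h/A_s = d_o²(1−k²)/d_s² = (1−k²)/(1−k⁴)^(2/3) = 0.6385.
Mass saving = 1 − 0.6385 = 36.2 %.

36.2 %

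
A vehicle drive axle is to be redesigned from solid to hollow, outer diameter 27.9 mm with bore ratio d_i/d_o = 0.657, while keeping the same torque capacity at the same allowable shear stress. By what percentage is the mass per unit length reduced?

Equal τ_max and T ⇒ the solid shaft needs d_s³ = d_o³(1−k⁴), so d_s = 27.9·(1−0.657⁴)^(1/3) = 26.05 mm.
Area ratio A_h/A_s = d_o²(1−k²)/d_s² = (1−k²)/(1−k⁴)^(2/3) = 0.6521.
Mass saving = 1 − 0.6521 = 34.8 %.

34.8 %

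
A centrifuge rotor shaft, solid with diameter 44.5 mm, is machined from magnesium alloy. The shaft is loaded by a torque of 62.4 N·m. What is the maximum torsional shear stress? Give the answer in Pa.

3.61e6 Pa

J = πd⁴/32 = π(0.0445)⁴/32 = 3.850×10^-7 m⁴.
τ_max = T·r/J = 62.40 × 0.0222 / 3.850×10^-7 = 3.606×10^6 Pa.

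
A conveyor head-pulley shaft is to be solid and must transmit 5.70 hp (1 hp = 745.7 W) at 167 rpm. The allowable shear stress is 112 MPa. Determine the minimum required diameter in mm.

22.3 mm

ω = 2π·167/60 = 17.49 rad/s, so T = P/ω = 5.70×745.7 / 17.49 = 243.0 N·m.
For a solid shaft τ_max = 16T/(πd³), so d = (16T/(π τ_allow))^(1/3) = (16·243.0/(π·1.12×10^8))^(1/3) = 0.02227 m.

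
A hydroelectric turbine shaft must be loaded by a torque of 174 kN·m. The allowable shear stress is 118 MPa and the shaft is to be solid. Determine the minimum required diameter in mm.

For a solid shaft τ_max = 16T/(πd³), so d = (16T/(π τ_allow))^(1/3) = (16·174000/(π·1.18×10^8))^(1/3) = 0.1958 m.

196 mm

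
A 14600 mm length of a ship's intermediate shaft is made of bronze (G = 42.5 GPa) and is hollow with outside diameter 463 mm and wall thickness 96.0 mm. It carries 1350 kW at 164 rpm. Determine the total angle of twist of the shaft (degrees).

0.389°

ω = 2π·164/60 = 17.17 rad/s, so T = P/ω = 1350×10³ / 17.17 = 78610 N·m.
J = π(d_o⁴ − d_i⁴)/32 = π(0.463⁴ − 0.271⁴)/32 = 3.982×10^-3 m⁴.
θ = T·L/(G·J) = 78610 × 14.6 / (42.5×10⁹ × 3.982×10^-3) = 6.781×10^-3 rad.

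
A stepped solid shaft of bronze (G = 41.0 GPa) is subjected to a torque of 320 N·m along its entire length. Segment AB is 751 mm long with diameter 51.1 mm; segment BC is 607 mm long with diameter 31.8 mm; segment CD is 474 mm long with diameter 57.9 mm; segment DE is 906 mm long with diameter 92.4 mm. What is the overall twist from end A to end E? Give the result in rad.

J_AB = π(0.0511)⁴/32 = 6.69×10^-7 m⁴; J_BC = π(0.0318)⁴/32 = 1.00×10^-7 m⁴; J_CD = π(0.0579)⁴/32 = 1.10×10^-6 m⁴; J_DE = π(0.0924)⁴/32 = 7.16×10^-6 m⁴.
θ = (T/G)·Σ L_i/J_i = (320.0/41.0×10⁹)·(0.751/6.69×10^-7 + 0.607/1.00×10^-7 + 0.474/1.10×10^-6 + 0.906/7.16×10^-6) = 0.06029 rad.

0.0603 rad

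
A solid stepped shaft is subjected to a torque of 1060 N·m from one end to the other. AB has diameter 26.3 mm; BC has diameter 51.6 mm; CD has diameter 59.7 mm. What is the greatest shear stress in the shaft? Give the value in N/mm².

Under the same torque, τ_max = 16T/(πd³) is largest where d is smallest — segment AB (d = 26.3 mm).
τ_max = 16·1060/(π·(0.0263)³) = 2.968×10^8 Pa.

297 N/mm²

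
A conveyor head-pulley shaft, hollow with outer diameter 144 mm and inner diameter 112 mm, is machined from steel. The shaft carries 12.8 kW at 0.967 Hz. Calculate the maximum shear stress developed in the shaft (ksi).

ω = 2π·0.967 = 6.076 rad/s, so T = P/ω = 12.8×10³ / 6.076 = 2107 N·m.
J = π(d_o⁴ − d_i⁴)/32 = π(0.144⁴ − 0.112⁴)/32 = 2.677×10^-5 m⁴.
τ_max = T·r/J = 2107 × 0.0720 / 2.677×10^-5 = 5.667×10^6 Pa.

0.822 ksi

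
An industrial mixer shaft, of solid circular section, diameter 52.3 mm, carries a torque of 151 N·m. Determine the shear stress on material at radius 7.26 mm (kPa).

J = πd⁴/32 = π(0.0523)⁴/32 = 7.345×10^-7 m⁴.
Shear stress varies linearly with radius: τ = T·r/J = 151.0 × 0.00726 / 7.345×10^-7 = 1.492×10^6 Pa.

1490 kPa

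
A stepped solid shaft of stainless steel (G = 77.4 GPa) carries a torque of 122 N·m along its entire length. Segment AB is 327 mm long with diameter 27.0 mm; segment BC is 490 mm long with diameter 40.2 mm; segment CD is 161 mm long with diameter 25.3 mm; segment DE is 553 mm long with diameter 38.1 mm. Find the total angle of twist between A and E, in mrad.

23.4 mrad

J_AB = π(0.0270)⁴/32 = 5.22×10^-8 m⁴; J_BC = π(0.0402)⁴/32 = 2.56×10^-7 m⁴; J_CD = π(0.0253)⁴/32 = 4.02×10^-8 m⁴; J_DE = π(0.0381)⁴/32 = 2.07×10^-7 m⁴.
θ = (T/G)·Σ L_i/J_i = (122.0/77.4×10⁹)·(0.327/5.22×10^-8 + 0.490/2.56×10^-7 + 0.161/4.02×10^-8 + 0.553/2.07×10^-7) = 0.02341 rad.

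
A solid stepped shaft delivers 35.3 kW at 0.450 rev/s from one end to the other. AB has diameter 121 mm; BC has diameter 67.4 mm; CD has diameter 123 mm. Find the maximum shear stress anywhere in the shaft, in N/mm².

ω = 2π·0.450 = 2.827 rad/s, so T = P/ω = 35.3×10³ / 2.827 = 12480 N·m.
Under the same torque, τ_max = 16T/(πd³) is largest where d is smallest — segment BC (d = 67.4 mm).
τ_max = 16·12480/(π·(0.0674)³) = 2.077×10^8 Pa.

208 N/mm²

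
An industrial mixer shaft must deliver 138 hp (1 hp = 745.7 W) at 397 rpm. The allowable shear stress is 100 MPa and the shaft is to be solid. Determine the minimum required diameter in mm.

50.1 mm

ω = 2π·397/60 = 41.57 rad/s, so T = P/ω = 138×745.7 / 41.57 = 2475 N·m.
For a solid shaft τ_max = 16T/(πd³), so d = (16T/(π τ_allow))^(1/3) = (16·2475/(π·1.00×10^8))^(1/3) = 0.05014 m.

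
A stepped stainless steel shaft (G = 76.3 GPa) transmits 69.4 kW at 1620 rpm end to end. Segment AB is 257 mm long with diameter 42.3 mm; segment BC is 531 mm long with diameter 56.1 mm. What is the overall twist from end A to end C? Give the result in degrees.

0.419°

ω = 2π·1620/60 = 169.6 rad/s, so T = P/ω = 69.4×10³ / 169.6 = 409.1 N·m.
J_AB = π(0.0423)⁴/32 = 3.14×10^-7 m⁴; J_BC = π(0.0561)⁴/32 = 9.72×10^-7 m⁴.
θ = (T/G)·Σ L_i/J_i = (409.1/76.3×10⁹)·(0.257/3.14×10^-7 + 0.531/9.72×10^-7) = 7.312×10^-3 rad.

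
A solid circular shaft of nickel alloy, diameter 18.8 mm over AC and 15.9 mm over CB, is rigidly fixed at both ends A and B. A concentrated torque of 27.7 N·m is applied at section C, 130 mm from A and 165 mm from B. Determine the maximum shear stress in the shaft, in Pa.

Compatibility: T_A·a/J_AC = T_B·b/J_CB with T_A + T_B = T₀.
J_AC = 1.23×10^-8 m⁴, J_CB = 6.27×10^-9 m⁴, so T_A = T₀·(J_AC/a)/((J_AC/a)+(J_CB/b)) = 19.74 N·m, T_B = 7.958 N·m.
τ in each portion: τ_AC = 1.51×10^7 Pa, τ_CB = 1.01×10^7 Pa; maximum is in AC.
τ_max = T_AC·r/J = 19.74·0.00940/1.23×10^-8 = 1.513×10^7 Pa.

1.51e7 Pa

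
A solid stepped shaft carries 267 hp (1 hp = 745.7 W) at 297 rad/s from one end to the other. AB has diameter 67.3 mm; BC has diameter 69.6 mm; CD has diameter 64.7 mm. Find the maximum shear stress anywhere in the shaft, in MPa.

ω = 297 rad/s, so T = P/ω = 267×745.7 / 297.0 = 670.4 N·m.
Under the same torque, τ_max = 16T/(πd³) is largest where d is smallest — segment CD (d = 64.7 mm).
τ_max = 16·670.4/(π·(0.0647)³) = 1.261×10^7 Pa.

12.6 MPa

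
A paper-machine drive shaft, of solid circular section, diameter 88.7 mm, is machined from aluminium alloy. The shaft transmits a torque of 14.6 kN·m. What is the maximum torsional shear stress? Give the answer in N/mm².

J = πd⁴/32 = π(0.0887)⁴/32 = 6.077×10^-6 m⁴.
τ_max = T·r/J = 14600 × 0.0444 / 6.077×10^-6 = 1.065×10^8 Pa.

107 N/mm²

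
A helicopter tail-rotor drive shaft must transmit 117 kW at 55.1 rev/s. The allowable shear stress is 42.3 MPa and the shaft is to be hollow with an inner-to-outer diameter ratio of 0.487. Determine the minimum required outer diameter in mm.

35.1 mm

ω = 2π·55.1 = 346.2 rad/s, so T = P/ω = 117×10³ / 346.2 = 338.0 N·m.
For a hollow shaft with d_i/d_o = 0.487: τ_max = 16T/(π d_o³ (1−k⁴)), so d_o = [16T/(π τ_allow (1−k⁴))]^(1/3) = [16·338.0/(π·4.23×10^7·0.9438)]^(1/3) = 0.03507 m.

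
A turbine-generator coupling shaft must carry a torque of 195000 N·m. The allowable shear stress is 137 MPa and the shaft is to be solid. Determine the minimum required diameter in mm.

For a solid shaft τ_max = 16T/(πd³), so d = (16T/(π τ_allow))^(1/3) = (16·195000/(π·1.37×10^8))^(1/3) = 0.1935 m.

194 mm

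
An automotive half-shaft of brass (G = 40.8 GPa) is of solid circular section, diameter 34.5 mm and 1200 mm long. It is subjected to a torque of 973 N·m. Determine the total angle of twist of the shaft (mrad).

206 mrad

J = πd⁴/32 = π(0.0345)⁴/32 = 1.391×10^-7 m⁴.
θ = T·L/(G·J) = 973.0 × 1.20 / (40.8×10⁹ × 1.391×10^-7) = 0.2058 rad.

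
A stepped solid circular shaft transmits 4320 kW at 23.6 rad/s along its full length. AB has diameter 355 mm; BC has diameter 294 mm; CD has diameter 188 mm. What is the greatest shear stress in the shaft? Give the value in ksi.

20.3 ksi

ω = 23.6 rad/s, so T = P/ω = 4320×10³ / 23.60 = 183100 N·m.
Under the same torque, τ_max = 16T/(πd³) is largest where d is smallest — segment CD (d = 188 mm).
τ_max = 16·183100/(π·(0.188)³) = 1.403×10^8 Pa.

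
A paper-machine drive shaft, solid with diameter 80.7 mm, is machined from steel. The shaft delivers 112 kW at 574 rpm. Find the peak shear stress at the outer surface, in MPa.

ω = 2π·574/60 = 60.11 rad/s, so T = P/ω = 112×10³ / 60.11 = 1863 N·m.
J = πd⁴/32 = π(0.0807)⁴/32 = 4.164×10^-6 m⁴.
τ_max = T·r/J = 1863 × 0.0404 / 4.164×10^-6 = 1.806×10^7 Pa.

18.1 MPa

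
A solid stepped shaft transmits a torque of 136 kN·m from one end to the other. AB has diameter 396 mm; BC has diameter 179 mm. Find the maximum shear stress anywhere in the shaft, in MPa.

121 MPa

Under the same torque, τ_max = 16T/(πd³) is largest where d is smallest — segment BC (d = 179 mm).
τ_max = 16·136000/(π·(0.179)³) = 1.208×10^8 Pa.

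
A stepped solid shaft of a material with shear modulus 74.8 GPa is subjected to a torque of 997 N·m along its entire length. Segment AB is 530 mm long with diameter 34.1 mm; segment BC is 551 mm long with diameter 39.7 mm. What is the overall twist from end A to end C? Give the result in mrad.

J_AB = π(0.0341)⁴/32 = 1.33×10^-7 m⁴; J_BC = π(0.0397)⁴/32 = 2.44×10^-7 m⁴.
θ = (T/G)·Σ L_i/J_i = (997.0/74.8×10⁹)·(0.530/1.33×10^-7 + 0.551/2.44×10^-7) = 0.08333 rad.

83.3 mrad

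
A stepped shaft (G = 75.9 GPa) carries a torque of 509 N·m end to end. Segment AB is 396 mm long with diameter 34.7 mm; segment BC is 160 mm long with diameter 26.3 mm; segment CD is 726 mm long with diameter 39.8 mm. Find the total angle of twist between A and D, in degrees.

J_AB = π(0.0347)⁴/32 = 1.42×10^-7 m⁴; J_BC = π(0.0263)⁴/32 = 4.70×10^-8 m⁴; J_CD = π(0.0398)⁴/32 = 2.46×10^-7 m⁴.
θ = (T/G)·Σ L_i/J_i = (509.0/75.9×10⁹)·(0.396/1.42×10^-7 + 0.160/4.70×10^-8 + 0.726/2.46×10^-7) = 0.06127 rad.

3.51°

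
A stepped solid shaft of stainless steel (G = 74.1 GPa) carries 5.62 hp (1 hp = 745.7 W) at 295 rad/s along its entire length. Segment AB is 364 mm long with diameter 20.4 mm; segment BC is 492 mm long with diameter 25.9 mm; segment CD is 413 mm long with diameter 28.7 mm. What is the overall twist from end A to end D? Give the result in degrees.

0.426°

ω = 295 rad/s, so T = P/ω = 5.62×745.7 / 295.0 = 14.21 N·m.
J_AB = π(0.0204)⁴/32 = 1.70×10^-8 m⁴; J_BC = π(0.0259)⁴/32 = 4.42×10^-8 m⁴; J_CD = π(0.0287)⁴/32 = 6.66×10^-8 m⁴.
θ = (T/G)·Σ L_i/J_i = (14.21/74.1×10⁹)·(0.364/1.70×10^-8 + 0.492/4.42×10^-8 + 0.413/6.66×10^-8) = 7.428×10^-3 rad.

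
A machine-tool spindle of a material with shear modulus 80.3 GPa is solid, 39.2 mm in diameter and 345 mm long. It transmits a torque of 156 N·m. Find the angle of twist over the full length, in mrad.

J = πd⁴/32 = π(0.0392)⁴/32 = 2.318×10^-7 m⁴.
θ = T·L/(G·J) = 156.0 × 0.345 / (80.3×10⁹ × 2.318×10^-7) = 2.891×10^-3 rad.

2.89 mrad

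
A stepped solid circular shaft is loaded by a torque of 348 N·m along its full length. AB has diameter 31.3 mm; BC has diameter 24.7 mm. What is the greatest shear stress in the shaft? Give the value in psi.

17100 psi

Under the same torque, τ_max = 16T/(πd³) is largest where d is smallest — segment BC (d = 24.7 mm).
τ_max = 16·348.0/(π·(0.0247)³) = 1.176×10^8 Pa.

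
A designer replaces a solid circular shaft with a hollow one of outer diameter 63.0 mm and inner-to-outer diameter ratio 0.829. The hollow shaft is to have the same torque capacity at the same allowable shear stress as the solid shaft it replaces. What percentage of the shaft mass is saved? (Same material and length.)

52.1 %

Equal τ_max and T ⇒ the solid shaft needs d_s³ = d_o³(1−k⁴), so d_s = 63.0·(1−0.829⁴)^(1/3) = 50.91 mm.
Area ratio A_h/A_s = d_o²(1−k²)/d_s² = (1−k²)/(1−k⁴)^(2/3) = 0.4789.
Mass saving = 1 − 0.4789 = 52.1 %.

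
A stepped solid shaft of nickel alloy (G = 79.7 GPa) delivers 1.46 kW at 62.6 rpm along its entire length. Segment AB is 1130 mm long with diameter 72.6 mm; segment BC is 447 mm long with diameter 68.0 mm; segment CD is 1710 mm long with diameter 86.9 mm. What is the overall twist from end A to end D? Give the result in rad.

ω = 2π·62.6/60 = 6.555 rad/s, so T = P/ω = 1.46×10³ / 6.555 = 222.7 N·m.
J_AB = π(0.0726)⁴/32 = 2.73×10^-6 m⁴; J_BC = π(0.0680)⁴/32 = 2.10×10^-6 m⁴; J_CD = π(0.0869)⁴/32 = 5.60×10^-6 m⁴.
θ = (T/G)·Σ L_i/J_i = (222.7/79.7×10⁹)·(1.13/2.73×10^-6 + 0.447/2.10×10^-6 + 1.71/5.60×10^-6) = 2.606×10^-3 rad.

0.00261 rad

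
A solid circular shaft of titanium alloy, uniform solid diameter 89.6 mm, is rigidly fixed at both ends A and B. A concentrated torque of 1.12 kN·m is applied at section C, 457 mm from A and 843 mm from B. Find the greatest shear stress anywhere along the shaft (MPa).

5.14 MPa

With uniform GJ and both ends fixed, compatibility θ_AC = θ_CB gives T_A·a = T_B·b, together with T_A + T_B = T₀.
T_A = T₀·b/(a+b) = 1120·843/1300 = 726.3 N·m; T_B = 393.7 N·m.
τ in each portion: τ_AC = 5.14×10^6 Pa, τ_CB = 2.79×10^6 Pa; maximum is in AC.
τ_max = T_AC·r/J = 726.3·0.0448/6.33×10^-6 = 5.142×10^6 Pa.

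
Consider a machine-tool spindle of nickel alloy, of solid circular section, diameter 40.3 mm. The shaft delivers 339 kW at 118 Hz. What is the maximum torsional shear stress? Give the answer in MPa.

35.6 MPa

ω = 2π·118 = 741.4 rad/s, so T = P/ω = 339×10³ / 741.4 = 457.2 N·m.
J = πd⁴/32 = π(0.0403)⁴/32 = 2.590×10^-7 m⁴.
τ_max = T·r/J = 457.2 × 0.0201 / 2.590×10^-7 = 3.558×10^7 Pa.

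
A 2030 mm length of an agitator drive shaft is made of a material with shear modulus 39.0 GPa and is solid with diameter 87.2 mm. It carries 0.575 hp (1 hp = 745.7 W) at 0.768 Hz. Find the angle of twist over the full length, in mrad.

ω = 2π·0.768 = 4.825 rad/s, so T = P/ω = 0.575×745.7 / 4.825 = 88.86 N·m.
J = πd⁴/32 = π(0.0872)⁴/32 = 5.676×10^-6 m⁴.
θ = T·L/(G·J) = 88.86 × 2.03 / (39.0×10⁹ × 5.676×10^-6) = 8.148×10^-4 rad.

0.815 mrad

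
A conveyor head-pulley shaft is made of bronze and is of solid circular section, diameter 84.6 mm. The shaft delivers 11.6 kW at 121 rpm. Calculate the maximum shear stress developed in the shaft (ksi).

1.12 ksi

ω = 2π·121/60 = 12.67 rad/s, so T = P/ω = 11.6×10³ / 12.67 = 915.5 N·m.
J = πd⁴/32 = π(0.0846)⁴/32 = 5.029×10^-6 m⁴.
τ_max = T·r/J = 915.5 × 0.0423 / 5.029×10^-6 = 7.700×10^6 Pa.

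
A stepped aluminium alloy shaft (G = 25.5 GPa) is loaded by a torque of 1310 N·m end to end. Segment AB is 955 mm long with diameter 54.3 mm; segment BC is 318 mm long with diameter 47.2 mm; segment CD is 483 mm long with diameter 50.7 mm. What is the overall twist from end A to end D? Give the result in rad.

J_AB = π(0.0543)⁴/32 = 8.53×10^-7 m⁴; J_BC = π(0.0472)⁴/32 = 4.87×10^-7 m⁴; J_CD = π(0.0507)⁴/32 = 6.49×10^-7 m⁴.
θ = (T/G)·Σ L_i/J_i = (1310/25.5×10⁹)·(0.955/8.53×10^-7 + 0.318/4.87×10^-7 + 0.483/6.49×10^-7) = 0.1293 rad.

0.129 rad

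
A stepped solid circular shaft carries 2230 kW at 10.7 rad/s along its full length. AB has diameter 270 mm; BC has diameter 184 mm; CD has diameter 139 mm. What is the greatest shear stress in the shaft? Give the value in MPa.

395 MPa

ω = 10.7 rad/s, so T = P/ω = 2230×10³ / 10.70 = 208400 N·m.
Under the same torque, τ_max = 16T/(πd³) is largest where d is smallest — segment CD (d = 139 mm).
τ_max = 16·208400/(π·(0.139)³) = 3.952×10^8 Pa.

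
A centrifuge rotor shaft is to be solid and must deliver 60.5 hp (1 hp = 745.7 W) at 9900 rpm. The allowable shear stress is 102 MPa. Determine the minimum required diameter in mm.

13.0 mm

ω = 2π·9900/60 = 1037 rad/s, so T = P/ω = 60.5×745.7 / 1037 = 43.52 N·m.
For a solid shaft τ_max = 16T/(πd³), so d = (16T/(π τ_allow))^(1/3) = (16·43.52/(π·1.02×10^8))^(1/3) = 0.01295 m.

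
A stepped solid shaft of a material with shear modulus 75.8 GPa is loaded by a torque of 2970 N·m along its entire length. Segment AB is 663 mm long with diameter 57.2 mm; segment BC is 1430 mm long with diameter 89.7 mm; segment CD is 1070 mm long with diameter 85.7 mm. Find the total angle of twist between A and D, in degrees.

2.37°

J_AB = π(0.0572)⁴/32 = 1.05×10^-6 m⁴; J_BC = π(0.0897)⁴/32 = 6.36×10^-6 m⁴; J_CD = π(0.0857)⁴/32 = 5.30×10^-6 m⁴.
θ = (T/G)·Σ L_i/J_i = (2970/75.8×10⁹)·(0.663/1.05×10^-6 + 1.43/6.36×10^-6 + 1.07/5.30×10^-6) = 0.04145 rad.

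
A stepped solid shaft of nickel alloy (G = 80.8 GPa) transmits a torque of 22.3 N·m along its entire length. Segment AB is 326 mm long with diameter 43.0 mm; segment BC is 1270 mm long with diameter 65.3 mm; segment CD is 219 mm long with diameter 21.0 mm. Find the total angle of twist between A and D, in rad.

J_AB = π(0.0430)⁴/32 = 3.36×10^-7 m⁴; J_BC = π(0.0653)⁴/32 = 1.79×10^-6 m⁴; J_CD = π(0.0210)⁴/32 = 1.91×10^-8 m⁴.
θ = (T/G)·Σ L_i/J_i = (22.30/80.8×10⁹)·(0.326/3.36×10^-7 + 1.27/1.79×10^-6 + 0.219/1.91×10^-8) = 3.630×10^-3 rad.

0.00363 rad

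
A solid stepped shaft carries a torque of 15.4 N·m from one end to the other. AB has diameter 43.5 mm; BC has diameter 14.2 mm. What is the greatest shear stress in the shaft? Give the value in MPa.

27.4 MPa

Under the same torque, τ_max = 16T/(πd³) is largest where d is smallest — segment BC (d = 14.2 mm).
τ_max = 16·15.40/(π·(0.0142)³) = 2.739×10^7 Pa.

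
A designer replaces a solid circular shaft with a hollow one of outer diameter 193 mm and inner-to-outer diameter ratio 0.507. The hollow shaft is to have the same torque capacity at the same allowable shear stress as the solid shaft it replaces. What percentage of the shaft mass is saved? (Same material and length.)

Equal τ_max and T ⇒ the solid shaft needs d_s³ = d_o³(1−k⁴), so d_s = 193·(1−0.507⁴)^(1/3) = 188.7 mm.
Area ratio A_h/A_s = d_o²(1−k²)/d_s² = (1−k²)/(1−k⁴)^(2/3) = 0.7776.
Mass saving = 1 − 0.7776 = 22.2 %.

22.2 %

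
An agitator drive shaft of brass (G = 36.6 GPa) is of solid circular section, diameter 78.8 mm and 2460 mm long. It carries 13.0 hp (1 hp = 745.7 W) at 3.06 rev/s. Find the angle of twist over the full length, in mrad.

ω = 2π·3.06 = 19.23 rad/s, so T = P/ω = 13.0×745.7 / 19.23 = 504.2 N·m.
J = πd⁴/32 = π(0.0788)⁴/32 = 3.785×10^-6 m⁴.
θ = T·L/(G·J) = 504.2 × 2.46 / (36.6×10⁹ × 3.785×10^-6) = 8.953×10^-3 rad.

8.95 mrad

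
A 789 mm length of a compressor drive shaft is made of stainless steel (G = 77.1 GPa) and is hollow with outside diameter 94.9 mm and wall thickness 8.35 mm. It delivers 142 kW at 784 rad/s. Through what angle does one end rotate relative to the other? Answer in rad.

ω = 784 rad/s, so T = P/ω = 142×10³ / 784.0 = 181.1 N·m.
J = π(d_o⁴ − d_i⁴)/32 = π(0.0949⁴ − 0.0782⁴)/32 = 4.291×10^-6 m⁴.
θ = T·L/(G·J) = 181.1 × 0.789 / (77.1×10⁹ × 4.291×10^-6) = 4.319×10^-4 rad.

4.32e-4 rad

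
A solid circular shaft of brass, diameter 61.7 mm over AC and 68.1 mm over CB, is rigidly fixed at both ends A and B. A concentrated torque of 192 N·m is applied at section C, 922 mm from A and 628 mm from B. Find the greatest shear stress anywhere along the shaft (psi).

308 psi

Compatibility: T_A·a/J_AC = T_B·b/J_CB with T_A + T_B = T₀.
J_AC = 1.42×10^-6 m⁴, J_CB = 2.11×10^-6 m⁴, so T_A = T₀·(J_AC/a)/((J_AC/a)+(J_CB/b)) = 60.40 N·m, T_B = 131.6 N·m.
τ in each portion: τ_AC = 1.31×10^6 Pa, τ_CB = 2.12×10^6 Pa; maximum is in CB.
τ_max = T_CB·r/J = 131.6·0.0340/2.11×10^-6 = 2.122×10^6 Pa.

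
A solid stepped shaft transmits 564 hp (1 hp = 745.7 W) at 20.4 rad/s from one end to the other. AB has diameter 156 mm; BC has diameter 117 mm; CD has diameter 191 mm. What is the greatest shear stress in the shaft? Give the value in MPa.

ω = 20.4 rad/s, so T = P/ω = 564×745.7 / 20.40 = 20620 N·m.
Under the same torque, τ_max = 16T/(πd³) is largest where d is smallest — segment BC (d = 117 mm).
τ_max = 16·20620/(π·(0.117)³) = 6.556×10^7 Pa.

65.6 MPa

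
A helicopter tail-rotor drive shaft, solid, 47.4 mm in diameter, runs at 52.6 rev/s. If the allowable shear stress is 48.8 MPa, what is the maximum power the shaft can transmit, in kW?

337 kW

J = πd⁴/32 = π(0.0474)⁴/32 = 4.956×10^-7 m⁴.
T_max = τ_allow·J/r = 4.88×10^7 × 4.956×10^-7 / 0.0237 = 1020 N·m.
ω = 2π·52.6 = 330.5 rad/s, so P_max = T_max·ω = 3.372×10^5 W.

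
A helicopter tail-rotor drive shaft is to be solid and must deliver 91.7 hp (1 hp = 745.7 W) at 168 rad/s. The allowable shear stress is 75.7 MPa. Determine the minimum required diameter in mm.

ω = 168 rad/s, so T = P/ω = 91.7×745.7 / 168.0 = 407.0 N·m.
For a solid shaft τ_max = 16T/(πd³), so d = (16T/(π τ_allow))^(1/3) = (16·407.0/(π·7.57×10^7))^(1/3) = 0.03014 m.

30.1 mm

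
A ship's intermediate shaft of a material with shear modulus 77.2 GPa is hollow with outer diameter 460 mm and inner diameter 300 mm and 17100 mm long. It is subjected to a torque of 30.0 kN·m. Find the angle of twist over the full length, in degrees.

J = π(d_o⁴ − d_i⁴)/32 = π(0.460⁴ − 0.300⁴)/32 = 3.601×10^-3 m⁴.
θ = T·L/(G·J) = 30000 × 17.1 / (77.2×10⁹ × 3.601×10^-3) = 1.846×10^-3 rad.

0.106°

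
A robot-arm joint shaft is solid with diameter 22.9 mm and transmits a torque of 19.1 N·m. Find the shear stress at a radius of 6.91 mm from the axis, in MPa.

4.89 MPa

J = πd⁴/32 = π(0.0229)⁴/32 = 2.700×10^-8 m⁴.
Shear stress varies linearly with radius: τ = T·r/J = 19.10 × 0.00691 / 2.700×10^-8 = 4.888×10^6 Pa.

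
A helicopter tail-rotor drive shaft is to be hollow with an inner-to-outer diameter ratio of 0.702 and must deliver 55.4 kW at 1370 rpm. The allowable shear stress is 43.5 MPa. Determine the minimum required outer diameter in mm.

39.1 mm

ω = 2π·1370/60 = 143.5 rad/s, so T = P/ω = 55.4×10³ / 143.5 = 386.2 N·m.
For a hollow shaft with d_i/d_o = 0.702: τ_max = 16T/(π d_o³ (1−k⁴)), so d_o = [16T/(π τ_allow (1−k⁴))]^(1/3) = [16·386.2/(π·4.35×10^7·0.7571)]^(1/3) = 0.03909 m.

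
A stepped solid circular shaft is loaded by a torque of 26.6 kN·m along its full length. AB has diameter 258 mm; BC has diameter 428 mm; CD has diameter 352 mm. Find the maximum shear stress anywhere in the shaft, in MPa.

Under the same torque, τ_max = 16T/(πd³) is largest where d is smallest — segment AB (d = 258 mm).
τ_max = 16·26600/(π·(0.258)³) = 7.888×10^6 Pa.

7.89 MPa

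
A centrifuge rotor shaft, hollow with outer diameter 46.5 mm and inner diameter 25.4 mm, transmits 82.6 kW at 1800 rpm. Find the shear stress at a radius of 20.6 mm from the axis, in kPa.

21600 kPa

ω = 2π·1800/60 = 188.5 rad/s, so T = P/ω = 82.6×10³ / 188.5 = 438.2 N·m.
J = π(d_o⁴ − d_i⁴)/32 = π(0.0465⁴ − 0.0254⁴)/32 = 4.181×10^-7 m⁴.
Shear stress varies linearly with radius: τ = T·r/J = 438.2 × 0.0206 / 4.181×10^-7 = 2.159×10^7 Pa.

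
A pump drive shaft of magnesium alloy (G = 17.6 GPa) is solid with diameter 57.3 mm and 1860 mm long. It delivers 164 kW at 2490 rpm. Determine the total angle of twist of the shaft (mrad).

62.8 mrad

ω = 2π·2490/60 = 260.8 rad/s, so T = P/ω = 164×10³ / 260.8 = 628.9 N·m.
J = πd⁴/32 = π(0.0573)⁴/32 = 1.058×10^-6 m⁴.
θ = T·L/(G·J) = 628.9 × 1.86 / (17.6×10⁹ × 1.058×10^-6) = 0.06281 rad.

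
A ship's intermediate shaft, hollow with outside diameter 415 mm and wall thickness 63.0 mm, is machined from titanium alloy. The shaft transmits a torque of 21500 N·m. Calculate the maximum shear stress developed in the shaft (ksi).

J = π(d_o⁴ − d_i⁴)/32 = π(0.415⁴ − 0.289⁴)/32 = 2.227×10^-3 m⁴.
τ_max = T·r/J = 21500 × 0.207 / 2.227×10^-3 = 2.003×10^6 Pa.

0.291 ksi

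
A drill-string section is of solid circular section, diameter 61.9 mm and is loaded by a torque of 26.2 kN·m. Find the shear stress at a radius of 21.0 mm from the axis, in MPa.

382 MPa

J = πd⁴/32 = π(0.0619)⁴/32 = 1.441×10^-6 m⁴.
Shear stress varies linearly with radius: τ = T·r/J = 26200 × 0.0210 / 1.441×10^-6 = 3.817×10^8 Pa.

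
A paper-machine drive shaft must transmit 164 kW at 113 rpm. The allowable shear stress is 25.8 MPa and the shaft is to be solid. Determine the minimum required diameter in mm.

ω = 2π·113/60 = 11.83 rad/s, so T = P/ω = 164×10³ / 11.83 = 13860 N·m.
For a solid shaft τ_max = 16T/(πd³), so d = (16T/(π τ_allow))^(1/3) = (16·13860/(π·2.58×10^7))^(1/3) = 0.1399 m.

140 mm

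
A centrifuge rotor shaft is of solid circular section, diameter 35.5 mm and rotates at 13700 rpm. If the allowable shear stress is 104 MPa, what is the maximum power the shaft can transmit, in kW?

1310 kW

J = πd⁴/32 = π(0.0355)⁴/32 = 1.559×10^-7 m⁴.
T_max = τ_allow·J/r = 1.04×10^8 × 1.559×10^-7 / 0.0177 = 913.6 N·m.
ω = 2π·13700/60 = 1435 rad/s, so P_max = T_max·ω = 1.311×10^6 W.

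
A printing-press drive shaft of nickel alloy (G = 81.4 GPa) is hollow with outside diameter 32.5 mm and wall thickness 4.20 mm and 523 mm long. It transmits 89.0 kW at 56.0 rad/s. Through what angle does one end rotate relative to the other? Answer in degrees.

7.66°

ω = 56.0 rad/s, so T = P/ω = 89.0×10³ / 56.00 = 1589 N·m.
J = π(d_o⁴ − d_i⁴)/32 = π(0.0325⁴ − 0.0241⁴)/32 = 7.641×10^-8 m⁴.
θ = T·L/(G·J) = 1589 × 0.523 / (81.4×10⁹ × 7.641×10^-8) = 0.1336 rad.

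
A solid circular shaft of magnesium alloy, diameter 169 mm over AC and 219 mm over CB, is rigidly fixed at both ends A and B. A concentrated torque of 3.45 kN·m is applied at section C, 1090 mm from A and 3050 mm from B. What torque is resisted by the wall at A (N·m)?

1720 N·m

Compatibility: T_A·a/J_AC = T_B·b/J_CB with T_A + T_B = T₀.
J_AC = 8.01×10^-5 m⁴, J_CB = 2.26×10^-4 m⁴, so T_A = T₀·(J_AC/a)/((J_AC/a)+(J_CB/b)) = 1718 N·m, T_B = 1732 N·m.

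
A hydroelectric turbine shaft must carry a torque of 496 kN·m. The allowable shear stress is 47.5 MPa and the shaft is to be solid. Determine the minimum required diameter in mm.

376 mm

For a solid shaft τ_max = 16T/(πd³), so d = (16T/(π τ_allow))^(1/3) = (16·496000/(π·4.75×10^7))^(1/3) = 0.3761 m.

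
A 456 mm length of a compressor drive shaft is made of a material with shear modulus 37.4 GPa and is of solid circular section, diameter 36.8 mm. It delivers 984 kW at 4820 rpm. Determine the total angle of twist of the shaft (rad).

ω = 2π·4820/60 = 504.7 rad/s, so T = P/ω = 984×10³ / 504.7 = 1949 N·m.
J = πd⁴/32 = π(0.0368)⁴/32 = 1.800×10^-7 m⁴.
θ = T·L/(G·J) = 1949 × 0.456 / (37.4×10⁹ × 1.800×10^-7) = 0.1320 rad.

0.132 rad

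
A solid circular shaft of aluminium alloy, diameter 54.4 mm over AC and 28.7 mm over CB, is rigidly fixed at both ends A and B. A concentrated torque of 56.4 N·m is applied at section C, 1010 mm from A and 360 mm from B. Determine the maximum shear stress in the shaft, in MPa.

2.17 MPa

Compatibility: T_A·a/J_AC = T_B·b/J_CB with T_A + T_B = T₀.
J_AC = 8.60×10^-7 m⁴, J_CB = 6.66×10^-8 m⁴, so T_A = T₀·(J_AC/a)/((J_AC/a)+(J_CB/b)) = 46.33 N·m, T_B = 10.07 N·m.
τ in each portion: τ_AC = 1.47×10^6 Pa, τ_CB = 2.17×10^6 Pa; maximum is in CB.
τ_max = T_CB·r/J = 10.07·0.0143/6.66×10^-8 = 2.169×10^6 Pa.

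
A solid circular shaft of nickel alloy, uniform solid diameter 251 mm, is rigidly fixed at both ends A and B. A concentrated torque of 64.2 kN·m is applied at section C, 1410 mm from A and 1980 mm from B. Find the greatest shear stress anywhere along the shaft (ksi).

With uniform GJ and both ends fixed, compatibility θ_AC = θ_CB gives T_A·a = T_B·b, together with T_A + T_B = T₀.
T_A = T₀·b/(a+b) = 64200·1980/3390 = 37500 N·m; T_B = 26700 N·m.
τ in each portion: τ_AC = 1.21×10^7 Pa, τ_CB = 8.60×10^6 Pa; maximum is in AC.
τ_max = T_AC·r/J = 37500·0.126/3.90×10^-4 = 1.208×10^7 Pa.

1.75 ksi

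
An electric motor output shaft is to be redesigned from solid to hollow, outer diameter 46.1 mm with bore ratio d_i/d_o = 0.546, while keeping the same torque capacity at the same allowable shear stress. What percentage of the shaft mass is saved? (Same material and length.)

25.3 %

Equal τ_max and T ⇒ the solid shaft needs d_s³ = d_o³(1−k⁴), so d_s = 46.1·(1−0.546⁴)^(1/3) = 44.69 mm.
Area ratio A_h/A_s = d_o²(1−k²)/d_s² = (1−k²)/(1−k⁴)^(2/3) = 0.7468.
Mass saving = 1 − 0.7468 = 25.3 %.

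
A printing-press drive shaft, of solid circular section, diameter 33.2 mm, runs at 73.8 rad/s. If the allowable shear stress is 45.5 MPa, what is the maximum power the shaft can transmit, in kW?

J = πd⁴/32 = π(0.0332)⁴/32 = 1.193×10^-7 m⁴.
T_max = τ_allow·J/r = 4.55×10^7 × 1.193×10^-7 / 0.0166 = 326.9 N·m.
ω = 73.8 rad/s, so P_max = T_max·ω = 2.413×10^4 W.

24.1 kW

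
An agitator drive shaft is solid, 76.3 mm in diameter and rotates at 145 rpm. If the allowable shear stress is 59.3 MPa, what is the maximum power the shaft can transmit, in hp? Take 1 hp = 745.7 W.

J = πd⁴/32 = π(0.0763)⁴/32 = 3.327×10^-6 m⁴.
T_max = τ_allow·J/r = 5.93×10^7 × 3.327×10^-6 / 0.0381 = 5172 N·m.
ω = 2π·145/60 = 15.18 rad/s, so P_max = T_max·ω = 7.853×10^4 W.

105 hp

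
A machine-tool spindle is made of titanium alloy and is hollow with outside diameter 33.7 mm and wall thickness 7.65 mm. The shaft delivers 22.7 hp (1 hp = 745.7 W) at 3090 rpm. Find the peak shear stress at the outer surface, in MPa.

7.64 MPa

ω = 2π·3090/60 = 323.6 rad/s, so T = P/ω = 22.7×745.7 / 323.6 = 52.31 N·m.
J = π(d_o⁴ − d_i⁴)/32 = π(0.0337⁴ − 0.0184⁴)/32 = 1.154×10^-7 m⁴.
τ_max = T·r/J = 52.31 × 0.0169 / 1.154×10^-7 = 7.640×10^6 Pa.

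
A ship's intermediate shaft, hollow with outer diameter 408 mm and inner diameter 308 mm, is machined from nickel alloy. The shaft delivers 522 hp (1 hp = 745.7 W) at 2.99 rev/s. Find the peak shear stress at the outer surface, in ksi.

ω = 2π·2.99 = 18.79 rad/s, so T = P/ω = 522×745.7 / 18.79 = 20720 N·m.
J = π(d_o⁴ − d_i⁴)/32 = π(0.408⁴ − 0.308⁴)/32 = 1.837×10^-3 m⁴.
τ_max = T·r/J = 20720 × 0.204 / 1.837×10^-3 = 2.301×10^6 Pa.

0.334 ksi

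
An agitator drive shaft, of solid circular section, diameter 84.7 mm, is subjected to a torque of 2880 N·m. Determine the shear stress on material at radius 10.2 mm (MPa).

J = πd⁴/32 = π(0.0847)⁴/32 = 5.053×10^-6 m⁴.
Shear stress varies linearly with radius: τ = T·r/J = 2880 × 0.0102 / 5.053×10^-6 = 5.814×10^6 Pa.

5.81 MPa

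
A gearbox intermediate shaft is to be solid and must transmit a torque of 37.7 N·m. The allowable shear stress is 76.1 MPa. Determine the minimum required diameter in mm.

13.6 mm

For a solid shaft τ_max = 16T/(πd³), so d = (16T/(π τ_allow))^(1/3) = (16·37.70/(π·7.61×10^7))^(1/3) = 0.01361 m.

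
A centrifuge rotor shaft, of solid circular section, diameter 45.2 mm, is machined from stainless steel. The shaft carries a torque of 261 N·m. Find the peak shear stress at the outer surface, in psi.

J = πd⁴/32 = π(0.0452)⁴/32 = 4.098×10^-7 m⁴.
τ_max = T·r/J = 261.0 × 0.0226 / 4.098×10^-7 = 1.439×10^7 Pa.

2090 psi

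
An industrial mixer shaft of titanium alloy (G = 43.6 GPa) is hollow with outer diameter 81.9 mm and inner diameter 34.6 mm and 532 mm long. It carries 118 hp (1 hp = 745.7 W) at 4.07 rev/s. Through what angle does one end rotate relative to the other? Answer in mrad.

9.82 mrad

ω = 2π·4.07 = 25.57 rad/s, so T = P/ω = 118×745.7 / 25.57 = 3441 N·m.
J = π(d_o⁴ − d_i⁴)/32 = π(0.0819⁴ − 0.0346⁴)/32 = 4.276×10^-6 m⁴.
θ = T·L/(G·J) = 3441 × 0.532 / (43.6×10⁹ × 4.276×10^-6) = 9.818×10^-3 rad.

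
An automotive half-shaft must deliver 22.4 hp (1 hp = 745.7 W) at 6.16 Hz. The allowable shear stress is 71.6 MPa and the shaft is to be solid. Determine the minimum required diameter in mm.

31.3 mm

ω = 2π·6.16 = 38.70 rad/s, so T = P/ω = 22.4×745.7 / 38.70 = 431.6 N·m.
For a solid shaft τ_max = 16T/(πd³), so d = (16T/(π τ_allow))^(1/3) = (16·431.6/(π·7.16×10^7))^(1/3) = 0.03131 m.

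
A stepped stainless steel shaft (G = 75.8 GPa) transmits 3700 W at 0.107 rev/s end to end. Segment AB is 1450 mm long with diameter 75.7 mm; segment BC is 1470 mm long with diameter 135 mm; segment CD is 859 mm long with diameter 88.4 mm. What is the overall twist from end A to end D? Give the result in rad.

0.0463 rad

ω = 2π·0.107 = 0.6723 rad/s, so T = P/ω = 3700 / 0.6723 = 5503 N·m.
J_AB = π(0.0757)⁴/32 = 3.22×10^-6 m⁴; J_BC = π(0.135)⁴/32 = 3.26×10^-5 m⁴; J_CD = π(0.0884)⁴/32 = 6.00×10^-6 m⁴.
θ = (T/G)·Σ L_i/J_i = (5503/75.8×10⁹)·(1.45/3.22×10^-6 + 1.47/3.26×10^-5 + 0.859/6.00×10^-6) = 0.04633 rad.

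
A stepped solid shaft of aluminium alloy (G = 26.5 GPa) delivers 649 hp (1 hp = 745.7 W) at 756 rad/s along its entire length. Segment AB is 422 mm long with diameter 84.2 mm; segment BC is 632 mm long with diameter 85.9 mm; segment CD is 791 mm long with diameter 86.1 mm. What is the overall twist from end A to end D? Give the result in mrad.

8.46 mrad

ω = 756 rad/s, so T = P/ω = 649×745.7 / 756.0 = 640.2 N·m.
J_AB = π(0.0842)⁴/32 = 4.93×10^-6 m⁴; J_BC = π(0.0859)⁴/32 = 5.35×10^-6 m⁴; J_CD = π(0.0861)⁴/32 = 5.40×10^-6 m⁴.
θ = (T/G)·Σ L_i/J_i = (640.2/26.5×10⁹)·(0.422/4.93×10^-6 + 0.632/5.35×10^-6 + 0.791/5.40×10^-6) = 8.464×10^-3 rad.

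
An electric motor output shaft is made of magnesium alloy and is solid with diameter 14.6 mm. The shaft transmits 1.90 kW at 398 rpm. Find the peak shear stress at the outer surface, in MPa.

ω = 2π·398/60 = 41.68 rad/s, so T = P/ω = 1.90×10³ / 41.68 = 45.59 N·m.
J = πd⁴/32 = π(0.0146)⁴/32 = 4.461×10^-9 m⁴.
τ_max = T·r/J = 45.59 × 0.00730 / 4.461×10^-9 = 7.460×10^7 Pa.

74.6 MPa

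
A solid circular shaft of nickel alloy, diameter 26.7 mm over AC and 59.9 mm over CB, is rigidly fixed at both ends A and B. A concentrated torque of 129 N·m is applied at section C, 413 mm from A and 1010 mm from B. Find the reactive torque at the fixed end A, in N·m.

Compatibility: T_A·a/J_AC = T_B·b/J_CB with T_A + T_B = T₀.
J_AC = 4.99×10^-8 m⁴, J_CB = 1.26×10^-6 m⁴, so T_A = T₀·(J_AC/a)/((J_AC/a)+(J_CB/b)) = 11.36 N·m, T_B = 117.6 N·m.

11.4 N·m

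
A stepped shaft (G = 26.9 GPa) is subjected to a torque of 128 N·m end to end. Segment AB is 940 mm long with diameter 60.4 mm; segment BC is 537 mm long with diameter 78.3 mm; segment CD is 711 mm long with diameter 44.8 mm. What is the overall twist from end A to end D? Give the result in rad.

J_AB = π(0.0604)⁴/32 = 1.31×10^-6 m⁴; J_BC = π(0.0783)⁴/32 = 3.69×10^-6 m⁴; J_CD = π(0.0448)⁴/32 = 3.95×10^-7 m⁴.
θ = (T/G)·Σ L_i/J_i = (128.0/26.9×10⁹)·(0.940/1.31×10^-6 + 0.537/3.69×10^-6 + 0.711/3.95×10^-7) = 0.01267 rad.

0.0127 rad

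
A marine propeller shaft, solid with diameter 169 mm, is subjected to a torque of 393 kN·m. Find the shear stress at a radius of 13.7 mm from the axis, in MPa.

J = πd⁴/32 = π(0.169)⁴/32 = 8.008×10^-5 m⁴.
Shear stress varies linearly with radius: τ = T·r/J = 393000 × 0.0137 / 8.008×10^-5 = 6.723×10^7 Pa.

67.2 MPa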